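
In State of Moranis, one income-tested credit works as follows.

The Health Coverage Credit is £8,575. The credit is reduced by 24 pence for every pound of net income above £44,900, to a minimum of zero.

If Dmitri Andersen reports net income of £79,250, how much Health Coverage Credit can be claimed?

Health Coverage Credit: 24% of the £34,350 excess over £44,900 is £8,244; credit = £8,575 − £8,244 = £331.

£331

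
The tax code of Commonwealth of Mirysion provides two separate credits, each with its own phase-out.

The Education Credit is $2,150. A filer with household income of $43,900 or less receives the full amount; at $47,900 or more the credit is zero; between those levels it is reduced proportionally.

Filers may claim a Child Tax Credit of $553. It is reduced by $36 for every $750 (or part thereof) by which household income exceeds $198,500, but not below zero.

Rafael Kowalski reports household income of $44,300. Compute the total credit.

$2,488

Education Credit: $44,300 is $400 into a $4,000 phase-out range, leaving 3,600/4,000 of the credit: $2,150 × 3,600/4,000 = $1,935.
Child Tax Credit: $44,300 is at or below the $198,500 threshold, so the full $553 applies.
Total: $1,935 + $553 = $2,488.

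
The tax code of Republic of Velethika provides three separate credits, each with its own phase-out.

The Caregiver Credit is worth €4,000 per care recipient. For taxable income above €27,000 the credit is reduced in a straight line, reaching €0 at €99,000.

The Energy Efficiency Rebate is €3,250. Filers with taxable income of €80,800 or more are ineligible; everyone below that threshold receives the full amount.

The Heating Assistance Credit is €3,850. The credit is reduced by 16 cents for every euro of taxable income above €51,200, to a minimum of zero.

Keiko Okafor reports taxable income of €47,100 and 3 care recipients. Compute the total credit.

€15,750

Caregiver Credit: base = 3 × €4,000 = €12,000. €47,100 is €20,100 into a €72,000 phase-out range, leaving 51,900/72,000 of the credit: €12,000 × 51,900/72,000 = €8,650.
Energy Efficiency Rebate: €47,100 is below the €80,800 cutoff, so the full €3,250 applies.
Heating Assistance Credit: €47,100 is at or below the €51,200 threshold, so the full €3,850 applies.
Total: €8,650 + €3,250 + €3,850 = €15,750.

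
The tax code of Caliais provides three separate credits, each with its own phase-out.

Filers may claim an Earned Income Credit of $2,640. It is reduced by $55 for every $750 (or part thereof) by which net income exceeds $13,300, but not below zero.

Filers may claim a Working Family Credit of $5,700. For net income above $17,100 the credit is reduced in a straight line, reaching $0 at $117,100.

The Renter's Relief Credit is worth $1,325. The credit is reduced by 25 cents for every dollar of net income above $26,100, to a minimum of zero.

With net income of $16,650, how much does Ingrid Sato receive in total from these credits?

Earned Income Credit: income exceeds $13,300 by $3,350, which is 5 full-or-partial $750 increments; reduction = 5 × $55 = $275, leaving $2,365.
Working Family Credit: $16,650 is at or below the $17,100 threshold, so the full $5,700 applies.
Renter's Relief Credit: $16,650 is at or below the $26,100 threshold, so the full $1,325 applies.
Total: $2,365 + $5,700 + $1,325 = $9,390.

$9,390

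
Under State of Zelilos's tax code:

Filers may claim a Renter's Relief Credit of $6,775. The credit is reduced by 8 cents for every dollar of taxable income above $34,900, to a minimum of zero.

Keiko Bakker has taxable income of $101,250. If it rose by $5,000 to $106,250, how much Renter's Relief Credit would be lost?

$400

At $101,250 — 8% of the $66,350 excess over $34,900 is $5,308; credit = $6,775 − $5,308 = $1,467.
At $106,250 — 8% of the $71,350 excess over $34,900 is $5,708; credit = $6,775 − $5,708 = $1,067.
Lost: $1,467 − $1,067 = $400.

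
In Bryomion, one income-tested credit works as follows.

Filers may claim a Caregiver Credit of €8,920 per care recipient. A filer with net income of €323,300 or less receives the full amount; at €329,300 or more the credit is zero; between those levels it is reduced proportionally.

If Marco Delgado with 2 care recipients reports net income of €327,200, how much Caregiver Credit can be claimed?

Caregiver Credit: base = 2 × €8,920 = €17,840. €327,200 is €3,900 into a €6,000 phase-out range, leaving 2,100/6,000 of the credit: €17,840 × 2,100/6,000 = €6,244.

€6,244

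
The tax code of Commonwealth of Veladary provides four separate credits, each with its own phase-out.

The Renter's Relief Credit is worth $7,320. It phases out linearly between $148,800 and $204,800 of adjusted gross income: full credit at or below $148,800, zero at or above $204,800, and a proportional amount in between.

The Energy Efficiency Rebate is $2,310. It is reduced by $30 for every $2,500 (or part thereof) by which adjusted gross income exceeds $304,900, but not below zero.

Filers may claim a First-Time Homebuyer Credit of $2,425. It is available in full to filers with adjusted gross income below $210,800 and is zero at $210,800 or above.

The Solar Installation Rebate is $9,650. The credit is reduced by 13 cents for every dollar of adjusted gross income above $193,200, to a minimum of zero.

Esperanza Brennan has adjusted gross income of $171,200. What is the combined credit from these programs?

Renter's Relief Credit: $171,200 is $22,400 into a $56,000 phase-out range, leaving 33,600/56,000 of the credit: $7,320 × 33,600/56,000 = $4,392.
Energy Efficiency Rebate: $171,200 is at or below the $304,900 threshold, so the full $2,310 applies.
First-Time Homebuyer Credit: $171,200 is below the $210,800 cutoff, so the full $2,425 applies.
Solar Installation Rebate: $171,200 is at or below the $193,200 threshold, so the full $9,650 applies.
Total: $4,392 + $2,310 + $2,425 + $9,650 = $18,777.

$18,777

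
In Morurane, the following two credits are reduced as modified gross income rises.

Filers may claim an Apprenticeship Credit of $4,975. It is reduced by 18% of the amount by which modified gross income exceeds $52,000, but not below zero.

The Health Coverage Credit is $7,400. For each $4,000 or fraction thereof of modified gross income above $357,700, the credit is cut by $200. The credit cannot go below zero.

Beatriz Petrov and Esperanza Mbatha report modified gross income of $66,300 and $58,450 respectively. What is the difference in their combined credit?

$1,413

Beatriz ($66,300): Apprenticeship Credit: 18% of the $14,300 excess over $52,000 is $2,574; credit = $4,975 − $2,574 = $2,401. Health Coverage Credit: $66,300 is at or below the $357,700 threshold, so the full $7,400 applies. total $2,401 + $7,400 = $9,801
Esperanza ($58,450): Apprenticeship Credit: 18% of the $6,450 excess over $52,000 is $1,161; credit = $4,975 − $1,161 = $3,814. Health Coverage Credit: $58,450 is at or below the $357,700 threshold, so the full $7,400 applies. total $3,814 + $7,400 = $11,214
Difference: |$9,801 − $11,214| = $1,413.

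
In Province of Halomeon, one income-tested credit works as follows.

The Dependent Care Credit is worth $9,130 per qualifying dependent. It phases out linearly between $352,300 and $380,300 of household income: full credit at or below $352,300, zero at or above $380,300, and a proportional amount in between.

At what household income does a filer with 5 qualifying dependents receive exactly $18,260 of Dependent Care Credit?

Full credit = 5 × $9,130 = $45,650.
$18,260 is 18,260/45,650 of the full $45,650, so 27,390/45,650 of the $28,000 range has been used: income = $352,300 + $28,000 × 27,390/45,650 = $369,100.

$369,100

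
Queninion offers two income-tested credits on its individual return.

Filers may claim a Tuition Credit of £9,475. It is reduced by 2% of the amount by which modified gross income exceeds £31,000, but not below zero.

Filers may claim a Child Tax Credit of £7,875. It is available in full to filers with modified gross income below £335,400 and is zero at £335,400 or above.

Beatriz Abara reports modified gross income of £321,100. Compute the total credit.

Tuition Credit: 2% of the £290,100 excess over £31,000 is £5,802; credit = £9,475 − £5,802 = £3,673.
Child Tax Credit: £321,100 is below the £335,400 cutoff, so the full £7,875 applies.
Total: £3,673 + £7,875 = £11,548.

£11,548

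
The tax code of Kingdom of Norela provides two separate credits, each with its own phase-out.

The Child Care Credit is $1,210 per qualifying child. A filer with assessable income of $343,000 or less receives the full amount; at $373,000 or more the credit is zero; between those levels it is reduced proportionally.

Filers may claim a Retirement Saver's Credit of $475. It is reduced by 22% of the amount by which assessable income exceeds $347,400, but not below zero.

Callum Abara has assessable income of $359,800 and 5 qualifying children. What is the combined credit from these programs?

$2,662

Child Care Credit: base = 5 × $1,210 = $6,050. $359,800 is $16,800 into a $30,000 phase-out range, leaving 13,200/30,000 of the credit: $6,050 × 13,200/30,000 = $2,662.
Retirement Saver's Credit: 22% of the $12,400 excess over $347,400 is $2,728 ≥ base, so the credit is $0.
Total: $2,662 + $0 = $2,662.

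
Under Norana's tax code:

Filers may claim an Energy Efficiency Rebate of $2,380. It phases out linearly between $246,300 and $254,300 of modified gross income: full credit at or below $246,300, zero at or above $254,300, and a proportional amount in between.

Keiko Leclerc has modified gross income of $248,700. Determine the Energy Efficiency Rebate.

$1,666

Energy Efficiency Rebate: $248,700 is $2,400 into a $8,000 phase-out range, leaving 5,600/8,000 of the credit: $2,380 × 5,600/8,000 = $1,666.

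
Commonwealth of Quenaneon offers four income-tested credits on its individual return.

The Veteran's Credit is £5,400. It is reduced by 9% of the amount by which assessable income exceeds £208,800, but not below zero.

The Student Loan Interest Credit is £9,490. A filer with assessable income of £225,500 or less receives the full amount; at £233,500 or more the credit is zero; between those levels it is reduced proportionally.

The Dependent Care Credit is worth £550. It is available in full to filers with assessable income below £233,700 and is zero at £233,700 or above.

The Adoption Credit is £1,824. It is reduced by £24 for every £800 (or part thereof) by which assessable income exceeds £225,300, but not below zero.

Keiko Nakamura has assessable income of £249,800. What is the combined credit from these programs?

Veteran's Credit: 9% of the £41,000 excess over £208,800 is £3,690; credit = £5,400 − £3,690 = £1,710.
Student Loan Interest Credit: £249,800 is at or above £233,500, so the credit is £0.
Dependent Care Credit: £249,800 meets or exceeds the £233,700 cutoff, so the credit is £0.
Adoption Credit: income exceeds £225,300 by £24,500, which is 31 full-or-partial £800 increments; reduction = 31 × £24 = £744, leaving £1,080.
Total: £1,710 + £0 + £0 + £1,080 = £2,790.

£2,790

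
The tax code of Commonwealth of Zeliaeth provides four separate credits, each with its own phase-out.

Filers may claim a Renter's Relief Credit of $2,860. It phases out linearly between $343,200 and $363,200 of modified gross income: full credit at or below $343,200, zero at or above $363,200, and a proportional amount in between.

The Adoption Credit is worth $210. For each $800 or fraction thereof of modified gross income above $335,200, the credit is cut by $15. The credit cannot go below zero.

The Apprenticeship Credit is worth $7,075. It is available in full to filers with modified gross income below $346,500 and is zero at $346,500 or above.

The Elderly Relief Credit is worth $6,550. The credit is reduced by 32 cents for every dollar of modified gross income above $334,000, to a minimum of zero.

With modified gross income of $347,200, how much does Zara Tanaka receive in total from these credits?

$4,614

Renter's Relief Credit: $347,200 is $4,000 into a $20,000 phase-out range, leaving 16,000/20,000 of the credit: $2,860 × 16,000/20,000 = $2,288.
Adoption Credit: income exceeds $335,200 by $12,000 → 15 increments × $15 = $225 ≥ base, so the credit is $0.
Apprenticeship Credit: $347,200 meets or exceeds the $346,500 cutoff, so the credit is $0.
Elderly Relief Credit: 32% of the $13,200 excess over $334,000 is $4,224; credit = $6,550 − $4,224 = $2,326.
Total: $2,288 + $0 + $0 + $2,326 = $4,614.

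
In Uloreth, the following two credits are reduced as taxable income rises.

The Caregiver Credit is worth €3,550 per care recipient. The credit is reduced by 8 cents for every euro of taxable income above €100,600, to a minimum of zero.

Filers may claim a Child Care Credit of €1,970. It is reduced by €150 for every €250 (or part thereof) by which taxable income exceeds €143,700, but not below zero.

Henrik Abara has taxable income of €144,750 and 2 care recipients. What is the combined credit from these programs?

€4,788

Caregiver Credit: base = 2 × €3,550 = €7,100. 8% of the €44,150 excess over €100,600 is €3,532; credit = €7,100 − €3,532 = €3,568.
Child Care Credit: income exceeds €143,700 by €1,050, which is 5 full-or-partial €250 increments; reduction = 5 × €150 = €750, leaving €1,220.
Total: €3,568 + €1,220 = €4,788.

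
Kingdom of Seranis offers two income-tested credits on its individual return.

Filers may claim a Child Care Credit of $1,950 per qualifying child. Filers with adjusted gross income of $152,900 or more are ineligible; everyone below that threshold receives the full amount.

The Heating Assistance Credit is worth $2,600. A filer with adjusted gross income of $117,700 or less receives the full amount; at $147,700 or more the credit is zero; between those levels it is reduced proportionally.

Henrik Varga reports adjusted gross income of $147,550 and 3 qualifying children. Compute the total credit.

Child Care Credit: base = 3 × $1,950 = $5,850. $147,550 is below the $152,900 cutoff, so the full $5,850 applies.
Heating Assistance Credit: $147,550 is $29,850 into a $30,000 phase-out range, leaving 150/30,000 of the credit: $2,600 × 150/30,000 = $13.
Total: $5,850 + $13 = $5,863.

$5,863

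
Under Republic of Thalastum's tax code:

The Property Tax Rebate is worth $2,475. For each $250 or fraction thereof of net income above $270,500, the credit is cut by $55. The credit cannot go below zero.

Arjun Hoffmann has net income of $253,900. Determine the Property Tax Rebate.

$2,475

Property Tax Rebate: $253,900 is at or below the $270,500 threshold, so the full $2,475 applies.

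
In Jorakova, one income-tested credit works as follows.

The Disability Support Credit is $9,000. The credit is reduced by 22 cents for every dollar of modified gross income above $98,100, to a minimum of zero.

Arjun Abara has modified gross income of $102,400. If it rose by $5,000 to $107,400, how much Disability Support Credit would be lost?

At $102,400 — 22% of the $4,300 excess over $98,100 is $946; credit = $9,000 − $946 = $8,054.
At $107,400 — 22% of the $9,300 excess over $98,100 is $2,046; credit = $9,000 − $2,046 = $6,954.
Lost: $8,054 − $6,954 = $1,100.

$1,100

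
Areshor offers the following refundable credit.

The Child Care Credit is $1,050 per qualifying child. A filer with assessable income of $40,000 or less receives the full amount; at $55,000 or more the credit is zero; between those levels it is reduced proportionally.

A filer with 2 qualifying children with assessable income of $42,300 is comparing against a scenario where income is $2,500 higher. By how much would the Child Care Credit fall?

$350

At $42,300 — base = 2 × $1,050 = $2,100. $42,300 is $2,300 into a $15,000 phase-out range, leaving 12,700/15,000 of the credit: $2,100 × 12,700/15,000 = $1,778.
At $44,800 — base = 2 × $1,050 = $2,100. $44,800 is $4,800 into a $15,000 phase-out range, leaving 10,200/15,000 of the credit: $2,100 × 10,200/15,000 = $1,428.
Lost: $1,778 − $1,428 = $350.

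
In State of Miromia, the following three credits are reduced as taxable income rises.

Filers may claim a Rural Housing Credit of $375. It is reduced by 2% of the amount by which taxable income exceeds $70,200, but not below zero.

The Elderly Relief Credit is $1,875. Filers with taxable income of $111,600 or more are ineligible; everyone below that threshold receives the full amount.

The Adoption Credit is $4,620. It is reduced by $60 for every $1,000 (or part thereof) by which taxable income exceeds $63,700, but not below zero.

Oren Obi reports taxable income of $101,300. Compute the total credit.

Rural Housing Credit: 2% of the $31,100 excess over $70,200 is $622 ≥ base, so the credit is $0.
Elderly Relief Credit: $101,300 is below the $111,600 cutoff, so the full $1,875 applies.
Adoption Credit: income exceeds $63,700 by $37,600, which is 38 full-or-partial $1,000 increments; reduction = 38 × $60 = $2,280, leaving $2,340.
Total: $0 + $1,875 + $2,340 = $4,215.

$4,215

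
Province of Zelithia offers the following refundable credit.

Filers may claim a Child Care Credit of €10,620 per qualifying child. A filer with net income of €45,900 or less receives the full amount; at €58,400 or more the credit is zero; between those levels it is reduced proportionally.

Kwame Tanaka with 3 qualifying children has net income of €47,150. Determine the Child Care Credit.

Child Care Credit: base = 3 × €10,620 = €31,860. €47,150 is €1,250 into a €12,500 phase-out range, leaving 11,250/12,500 of the credit: €31,860 × 11,250/12,500 = €28,674.

€28,674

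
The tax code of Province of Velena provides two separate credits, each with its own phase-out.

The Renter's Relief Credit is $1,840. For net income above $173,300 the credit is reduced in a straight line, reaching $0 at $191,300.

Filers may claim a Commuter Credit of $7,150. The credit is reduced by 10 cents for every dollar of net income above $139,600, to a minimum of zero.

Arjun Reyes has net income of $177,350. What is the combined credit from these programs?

Renter's Relief Credit: $177,350 is $4,050 into a $18,000 phase-out range, leaving 13,950/18,000 of the credit: $1,840 × 13,950/18,000 = $1,426.
Commuter Credit: 10% of the $37,750 excess over $139,600 is $3,775; credit = $7,150 − $3,775 = $3,375.
Total: $1,426 + $3,375 = $4,801.

$4,801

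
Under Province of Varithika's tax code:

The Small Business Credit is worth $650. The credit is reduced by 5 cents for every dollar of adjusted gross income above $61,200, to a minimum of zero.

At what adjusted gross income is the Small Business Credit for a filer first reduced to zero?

$74,200

The credit falls by 5% of each dollar above $61,200, so it reaches zero when the excess is $650 / 5% = $13,000: income = $61,200 + $13,000 = $74,200.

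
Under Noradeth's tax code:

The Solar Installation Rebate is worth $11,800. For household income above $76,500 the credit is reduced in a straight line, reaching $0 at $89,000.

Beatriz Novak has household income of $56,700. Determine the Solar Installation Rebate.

Solar Installation Rebate: $56,700 is at or below the $76,500 threshold, so the full $11,800 applies.

$11,800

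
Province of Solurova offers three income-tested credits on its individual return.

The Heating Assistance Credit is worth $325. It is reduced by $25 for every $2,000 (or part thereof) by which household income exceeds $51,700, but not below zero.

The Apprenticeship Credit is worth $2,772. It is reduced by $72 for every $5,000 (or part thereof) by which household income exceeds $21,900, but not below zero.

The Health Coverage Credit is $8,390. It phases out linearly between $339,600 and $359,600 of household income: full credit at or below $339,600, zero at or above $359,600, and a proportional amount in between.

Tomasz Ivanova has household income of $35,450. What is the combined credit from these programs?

Heating Assistance Credit: $35,450 is at or below the $51,700 threshold, so the full $325 applies.
Apprenticeship Credit: income exceeds $21,900 by $13,550, which is 3 full-or-partial $5,000 increments; reduction = 3 × $72 = $216, leaving $2,556.
Health Coverage Credit: $35,450 is at or below the $339,600 threshold, so the full $8,390 applies.
Total: $325 + $2,556 + $8,390 = $11,271.

$11,271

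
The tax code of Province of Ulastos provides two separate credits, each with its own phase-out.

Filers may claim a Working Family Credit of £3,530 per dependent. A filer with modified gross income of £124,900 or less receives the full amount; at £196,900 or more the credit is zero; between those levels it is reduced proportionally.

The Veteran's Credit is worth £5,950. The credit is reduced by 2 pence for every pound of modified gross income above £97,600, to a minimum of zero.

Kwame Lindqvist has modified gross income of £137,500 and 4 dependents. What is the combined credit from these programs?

£16,801

Working Family Credit: base = 4 × £3,530 = £14,120. £137,500 is £12,600 into a £72,000 phase-out range, leaving 59,400/72,000 of the credit: £14,120 × 59,400/72,000 = £11,649.
Veteran's Credit: 2% of the £39,900 excess over £97,600 is £798; credit = £5,950 − £798 = £5,152.
Total: £11,649 + £5,152 = £16,801.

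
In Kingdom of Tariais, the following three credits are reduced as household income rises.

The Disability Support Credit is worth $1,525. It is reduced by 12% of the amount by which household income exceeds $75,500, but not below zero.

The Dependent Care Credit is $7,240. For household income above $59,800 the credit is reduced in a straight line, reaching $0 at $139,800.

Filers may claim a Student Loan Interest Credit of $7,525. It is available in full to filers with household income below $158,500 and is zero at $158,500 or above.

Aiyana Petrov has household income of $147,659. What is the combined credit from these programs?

Disability Support Credit: 12% of the $72,159 excess over $75,500 is $8,659.08 ≥ base, so the credit is $0.
Dependent Care Credit: $147,659 is at or above $139,800, so the credit is $0.
Student Loan Interest Credit: $147,659 is below the $158,500 cutoff, so the full $7,525 applies.
Total: $0 + $0 + $7,525 = $7,525.

$7,525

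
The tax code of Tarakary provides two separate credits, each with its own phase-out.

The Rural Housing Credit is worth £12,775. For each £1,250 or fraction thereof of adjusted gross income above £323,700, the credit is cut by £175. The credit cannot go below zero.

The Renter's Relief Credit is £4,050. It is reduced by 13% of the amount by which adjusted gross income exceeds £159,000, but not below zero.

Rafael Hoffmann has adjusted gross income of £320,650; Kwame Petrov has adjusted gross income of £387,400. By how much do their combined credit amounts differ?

Rafael (£320,650): Rural Housing Credit: £320,650 is at or below the £323,700 threshold, so the full £12,775 applies. Renter's Relief Credit: 13% of the £161,650 excess over £159,000 is £21,014.50 ≥ base, so the credit is £0. total £12,775 + £0 = £12,775
Kwame (£387,400): Rural Housing Credit: income exceeds £323,700 by £63,700, which is 51 full-or-partial £1,250 increments; reduction = 51 × £175 = £8,925, leaving £3,850. Renter's Relief Credit: 13% of the £228,400 excess over £159,000 is £29,692 ≥ base, so the credit is £0. total £3,850 + £0 = £3,850
Difference: |£12,775 − £3,850| = £8,925.

£8,925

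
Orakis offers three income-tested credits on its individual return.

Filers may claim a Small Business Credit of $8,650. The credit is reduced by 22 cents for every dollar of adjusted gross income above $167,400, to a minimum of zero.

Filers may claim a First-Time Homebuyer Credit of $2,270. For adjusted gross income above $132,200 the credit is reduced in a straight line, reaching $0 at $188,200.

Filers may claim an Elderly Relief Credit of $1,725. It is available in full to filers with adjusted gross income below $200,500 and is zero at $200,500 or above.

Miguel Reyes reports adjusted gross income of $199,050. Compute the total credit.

$3,412

Small Business Credit: 22% of the $31,650 excess over $167,400 is $6,963; credit = $8,650 − $6,963 = $1,687.
First-Time Homebuyer Credit: $199,050 is at or above $188,200, so the credit is $0.
Elderly Relief Credit: $199,050 is below the $200,500 cutoff, so the full $1,725 applies.
Total: $1,687 + $0 + $1,725 = $3,412.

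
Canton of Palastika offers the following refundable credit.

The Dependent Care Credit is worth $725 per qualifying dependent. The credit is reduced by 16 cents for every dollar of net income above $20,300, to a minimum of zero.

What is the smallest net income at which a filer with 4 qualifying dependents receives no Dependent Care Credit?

Full credit = 4 × $725 = $2,900.
The credit falls by 16% of each dollar above $20,300, so it reaches zero when the excess is $2,900 / 16% = $18,125: income = $20,300 + $18,125 = $38,425.

$38,425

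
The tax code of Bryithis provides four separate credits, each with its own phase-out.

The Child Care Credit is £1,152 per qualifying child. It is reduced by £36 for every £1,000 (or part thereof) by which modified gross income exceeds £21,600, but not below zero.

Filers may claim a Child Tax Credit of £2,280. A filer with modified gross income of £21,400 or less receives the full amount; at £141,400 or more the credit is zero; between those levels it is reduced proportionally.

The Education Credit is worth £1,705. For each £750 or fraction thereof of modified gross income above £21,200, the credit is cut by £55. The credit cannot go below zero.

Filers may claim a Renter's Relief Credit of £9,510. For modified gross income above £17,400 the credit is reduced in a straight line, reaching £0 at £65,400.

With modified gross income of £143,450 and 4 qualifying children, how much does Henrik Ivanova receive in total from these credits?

£216

Child Care Credit: base = 4 × £1,152 = £4,608. income exceeds £21,600 by £121,850, which is 122 full-or-partial £1,000 increments; reduction = 122 × £36 = £4,392, leaving £216.
Child Tax Credit: £143,450 is at or above £141,400, so the credit is £0.
Education Credit: income exceeds £21,200 by £122,250 → 163 increments × £55 = £8,965 ≥ base, so the credit is £0.
Renter's Relief Credit: £143,450 is at or above £65,400, so the credit is £0.
Total: £216 + £0 + £0 + £0 = £216.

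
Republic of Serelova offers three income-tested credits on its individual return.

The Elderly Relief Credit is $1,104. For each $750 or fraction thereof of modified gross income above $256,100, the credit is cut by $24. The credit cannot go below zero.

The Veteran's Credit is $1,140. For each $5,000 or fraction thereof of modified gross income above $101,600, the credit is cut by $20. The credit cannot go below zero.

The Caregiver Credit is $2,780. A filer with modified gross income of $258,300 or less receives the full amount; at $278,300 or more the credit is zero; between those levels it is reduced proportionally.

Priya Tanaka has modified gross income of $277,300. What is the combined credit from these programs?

Elderly Relief Credit: income exceeds $256,100 by $21,200, which is 29 full-or-partial $750 increments; reduction = 29 × $24 = $696, leaving $408.
Veteran's Credit: income exceeds $101,600 by $175,700, which is 36 full-or-partial $5,000 increments; reduction = 36 × $20 = $720, leaving $420.
Caregiver Credit: $277,300 is $19,000 into a $20,000 phase-out range, leaving 1,000/20,000 of the credit: $2,780 × 1,000/20,000 = $139.
Total: $408 + $420 + $139 = $967.

$967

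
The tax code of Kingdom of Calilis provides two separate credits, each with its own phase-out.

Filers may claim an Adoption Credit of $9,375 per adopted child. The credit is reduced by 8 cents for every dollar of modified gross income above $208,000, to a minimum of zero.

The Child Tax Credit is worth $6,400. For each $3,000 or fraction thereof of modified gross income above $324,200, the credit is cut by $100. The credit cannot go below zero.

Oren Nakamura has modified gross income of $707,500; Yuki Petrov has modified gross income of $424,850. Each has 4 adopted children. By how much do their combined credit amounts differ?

Oren ($707,500): Adoption Credit: base = 4 × $9,375 = $37,500. 8% of the $499,500 excess over $208,000 is $39,960 ≥ base, so the credit is $0. Child Tax Credit: income exceeds $324,200 by $383,300 → 128 increments × $100 = $12,800 ≥ base, so the credit is $0. total $0 + $0 = $0
Yuki ($424,850): Adoption Credit: base = 4 × $9,375 = $37,500. 8% of the $216,850 excess over $208,000 is $17,348; credit = $37,500 − $17,348 = $20,152. Child Tax Credit: income exceeds $324,200 by $100,650, which is 34 full-or-partial $3,000 increments; reduction = 34 × $100 = $3,400, leaving $3,000. total $20,152 + $3,000 = $23,152
Difference: |$0 − $23,152| = $23,152.

$23,152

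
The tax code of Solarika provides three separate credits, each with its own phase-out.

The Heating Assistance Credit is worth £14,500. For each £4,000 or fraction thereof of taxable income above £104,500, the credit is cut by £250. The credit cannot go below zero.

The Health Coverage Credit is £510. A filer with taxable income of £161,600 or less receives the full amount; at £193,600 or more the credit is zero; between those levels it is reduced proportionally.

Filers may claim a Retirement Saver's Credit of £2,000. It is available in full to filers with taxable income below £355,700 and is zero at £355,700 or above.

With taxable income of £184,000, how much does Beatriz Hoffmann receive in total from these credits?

£11,653

Heating Assistance Credit: income exceeds £104,500 by £79,500, which is 20 full-or-partial £4,000 increments; reduction = 20 × £250 = £5,000, leaving £9,500.
Health Coverage Credit: £184,000 is £22,400 into a £32,000 phase-out range, leaving 9,600/32,000 of the credit: £510 × 9,600/32,000 = £153.
Retirement Saver's Credit: £184,000 is below the £355,700 cutoff, so the full £2,000 applies.
Total: £9,500 + £153 + £2,000 = £11,653.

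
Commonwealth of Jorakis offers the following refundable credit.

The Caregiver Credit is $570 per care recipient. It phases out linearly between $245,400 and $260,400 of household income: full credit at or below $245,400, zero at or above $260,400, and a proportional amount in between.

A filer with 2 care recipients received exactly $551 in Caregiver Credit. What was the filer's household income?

Full credit = 2 × $570 = $1,140.
$551 is 551/1,140 of the full $1,140, so 589/1,140 of the $15,000 range has been used: income = $245,400 + $15,000 × 589/1,140 = $253,150.

$253,150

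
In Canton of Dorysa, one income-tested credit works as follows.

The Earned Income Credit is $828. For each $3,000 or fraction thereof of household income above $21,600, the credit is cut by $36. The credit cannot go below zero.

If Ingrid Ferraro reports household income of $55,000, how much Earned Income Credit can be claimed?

Earned Income Credit: income exceeds $21,600 by $33,400, which is 12 full-or-partial $3,000 increments; reduction = 12 × $36 = $432, leaving $396.

$396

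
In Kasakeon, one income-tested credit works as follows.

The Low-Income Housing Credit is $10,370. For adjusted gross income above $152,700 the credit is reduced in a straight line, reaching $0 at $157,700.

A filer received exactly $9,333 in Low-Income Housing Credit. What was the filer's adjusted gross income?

$153,200

$9,333 is 9,333/10,370 of the full $10,370, so 1,037/10,370 of the $5,000 range has been used: income = $152,700 + $5,000 × 1,037/10,370 = $153,200.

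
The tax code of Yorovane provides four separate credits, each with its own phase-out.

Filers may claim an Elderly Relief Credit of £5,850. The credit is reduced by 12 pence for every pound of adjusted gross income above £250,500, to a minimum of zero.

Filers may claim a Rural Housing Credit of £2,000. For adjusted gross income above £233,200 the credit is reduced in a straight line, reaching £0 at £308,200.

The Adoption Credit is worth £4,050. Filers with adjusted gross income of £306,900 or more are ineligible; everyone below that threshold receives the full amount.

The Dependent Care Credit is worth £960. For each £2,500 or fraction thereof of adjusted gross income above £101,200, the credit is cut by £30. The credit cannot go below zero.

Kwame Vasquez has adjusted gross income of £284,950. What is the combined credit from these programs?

Elderly Relief Credit: 12% of the £34,450 excess over £250,500 is £4,134; credit = £5,850 − £4,134 = £1,716.
Rural Housing Credit: £284,950 is £51,750 into a £75,000 phase-out range, leaving 23,250/75,000 of the credit: £2,000 × 23,250/75,000 = £620.
Adoption Credit: £284,950 is below the £306,900 cutoff, so the full £4,050 applies.
Dependent Care Credit: income exceeds £101,200 by £183,750 → 74 increments × £30 = £2,220 ≥ base, so the credit is £0.
Total: £1,716 + £620 + £4,050 + £0 = £6,386.

£6,386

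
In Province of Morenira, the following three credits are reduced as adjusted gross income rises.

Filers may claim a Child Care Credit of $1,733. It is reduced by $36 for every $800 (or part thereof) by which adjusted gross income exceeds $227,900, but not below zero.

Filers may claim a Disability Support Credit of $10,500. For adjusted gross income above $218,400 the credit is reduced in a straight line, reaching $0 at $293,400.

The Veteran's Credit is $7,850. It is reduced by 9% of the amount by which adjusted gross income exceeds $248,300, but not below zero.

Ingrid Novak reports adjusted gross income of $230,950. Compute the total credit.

Child Care Credit: income exceeds $227,900 by $3,050, which is 4 full-or-partial $800 increments; reduction = 4 × $36 = $144, leaving $1,589.
Disability Support Credit: $230,950 is $12,550 into a $75,000 phase-out range, leaving 62,450/75,000 of the credit: $10,500 × 62,450/75,000 = $8,743.
Veteran's Credit: $230,950 is at or below the $248,300 threshold, so the full $7,850 applies.
Total: $1,589 + $8,743 + $7,850 = $18,182.

$18,182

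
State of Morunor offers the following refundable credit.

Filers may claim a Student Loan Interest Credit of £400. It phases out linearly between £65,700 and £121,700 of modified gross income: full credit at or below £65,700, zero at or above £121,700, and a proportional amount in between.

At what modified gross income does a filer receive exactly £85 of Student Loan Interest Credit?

£85 is 85/400 of the full £400, so 315/400 of the £56,000 range has been used: income = £65,700 + £56,000 × 315/400 = £109,800.

£109,800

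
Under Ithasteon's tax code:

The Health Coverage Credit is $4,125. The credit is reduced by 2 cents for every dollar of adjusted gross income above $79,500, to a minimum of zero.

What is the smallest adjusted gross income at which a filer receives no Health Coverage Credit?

$285,750

The credit falls by 2% of each dollar above $79,500, so it reaches zero when the excess is $4,125 / 2% = $206,250: income = $79,500 + $206,250 = $285,750.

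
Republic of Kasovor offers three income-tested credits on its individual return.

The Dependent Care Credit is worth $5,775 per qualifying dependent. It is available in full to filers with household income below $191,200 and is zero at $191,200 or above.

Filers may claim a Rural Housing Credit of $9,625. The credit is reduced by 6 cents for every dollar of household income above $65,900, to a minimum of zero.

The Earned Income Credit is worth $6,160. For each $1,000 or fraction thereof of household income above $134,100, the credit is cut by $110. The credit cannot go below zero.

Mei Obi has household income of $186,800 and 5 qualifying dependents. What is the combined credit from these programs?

$31,576

Dependent Care Credit: base = 5 × $5,775 = $28,875. $186,800 is below the $191,200 cutoff, so the full $28,875 applies.
Rural Housing Credit: 6% of the $120,900 excess over $65,900 is $7,254; credit = $9,625 − $7,254 = $2,371.
Earned Income Credit: income exceeds $134,100 by $52,700, which is 53 full-or-partial $1,000 increments; reduction = 53 × $110 = $5,830, leaving $330.
Total: $28,875 + $2,371 + $330 = $31,576.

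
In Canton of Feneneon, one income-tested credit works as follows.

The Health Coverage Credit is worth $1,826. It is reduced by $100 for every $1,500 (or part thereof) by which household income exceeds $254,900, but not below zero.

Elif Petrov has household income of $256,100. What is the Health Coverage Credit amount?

$1,726

Health Coverage Credit: income exceeds $254,900 by $1,200, which is 1 full-or-partial $1,500 increment; reduction = 1 × $100 = $100, leaving $1,726.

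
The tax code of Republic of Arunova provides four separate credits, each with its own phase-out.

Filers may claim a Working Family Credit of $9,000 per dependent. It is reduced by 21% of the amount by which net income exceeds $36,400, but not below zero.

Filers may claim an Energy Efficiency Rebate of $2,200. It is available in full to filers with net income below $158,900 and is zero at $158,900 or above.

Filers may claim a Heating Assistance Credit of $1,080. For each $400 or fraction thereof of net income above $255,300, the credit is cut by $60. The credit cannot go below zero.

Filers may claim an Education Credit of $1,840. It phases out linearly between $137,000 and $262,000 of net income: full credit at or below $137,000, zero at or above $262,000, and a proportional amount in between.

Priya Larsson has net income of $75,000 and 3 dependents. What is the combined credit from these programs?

Working Family Credit: base = 3 × $9,000 = $27,000. 21% of the $38,600 excess over $36,400 is $8,106; credit = $27,000 − $8,106 = $18,894.
Energy Efficiency Rebate: $75,000 is below the $158,900 cutoff, so the full $2,200 applies.
Heating Assistance Credit: $75,000 is at or below the $255,300 threshold, so the full $1,080 applies.
Education Credit: $75,000 is at or below the $137,000 threshold, so the full $1,840 applies.
Total: $18,894 + $2,200 + $1,080 + $1,840 = $24,014.

$24,014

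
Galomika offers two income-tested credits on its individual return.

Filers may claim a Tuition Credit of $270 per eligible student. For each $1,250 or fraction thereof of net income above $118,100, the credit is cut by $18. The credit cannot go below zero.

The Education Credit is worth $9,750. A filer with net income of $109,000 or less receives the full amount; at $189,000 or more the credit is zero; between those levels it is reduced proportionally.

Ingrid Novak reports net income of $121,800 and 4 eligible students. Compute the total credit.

$9,216

Tuition Credit: base = 4 × $270 = $1,080. income exceeds $118,100 by $3,700, which is 3 full-or-partial $1,250 increments; reduction = 3 × $18 = $54, leaving $1,026.
Education Credit: $121,800 is $12,800 into a $80,000 phase-out range, leaving 67,200/80,000 of the credit: $9,750 × 67,200/80,000 = $8,190.
Total: $1,026 + $8,190 = $9,216.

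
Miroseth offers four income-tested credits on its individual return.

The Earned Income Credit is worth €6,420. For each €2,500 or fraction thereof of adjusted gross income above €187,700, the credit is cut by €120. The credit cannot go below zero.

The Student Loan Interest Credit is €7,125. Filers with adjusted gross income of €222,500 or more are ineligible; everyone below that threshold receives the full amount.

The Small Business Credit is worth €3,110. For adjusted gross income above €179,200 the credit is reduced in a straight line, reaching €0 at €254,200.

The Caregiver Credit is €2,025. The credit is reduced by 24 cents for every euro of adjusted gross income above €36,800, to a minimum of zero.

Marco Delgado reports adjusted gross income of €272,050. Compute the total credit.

€2,340

Earned Income Credit: income exceeds €187,700 by €84,350, which is 34 full-or-partial €2,500 increments; reduction = 34 × €120 = €4,080, leaving €2,340.
Student Loan Interest Credit: €272,050 meets or exceeds the €222,500 cutoff, so the credit is €0.
Small Business Credit: €272,050 is at or above €254,200, so the credit is €0.
Caregiver Credit: 24% of the €235,250 excess over €36,800 is €56,460 ≥ base, so the credit is €0.
Total: €2,340 + €0 + €0 + €0 = €2,340.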